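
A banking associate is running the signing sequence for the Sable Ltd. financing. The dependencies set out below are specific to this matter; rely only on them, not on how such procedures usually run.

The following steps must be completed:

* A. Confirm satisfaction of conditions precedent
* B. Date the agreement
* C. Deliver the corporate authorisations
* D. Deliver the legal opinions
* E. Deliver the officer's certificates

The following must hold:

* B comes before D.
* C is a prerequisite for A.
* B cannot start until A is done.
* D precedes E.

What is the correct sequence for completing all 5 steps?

C is the only step with nothing outstanding, so it goes first.
A needed C, now all done → A.
B needed A, now all done → B.
D needed B, now all done → D.
E is the only step now ready → E.

C, A, B, D, E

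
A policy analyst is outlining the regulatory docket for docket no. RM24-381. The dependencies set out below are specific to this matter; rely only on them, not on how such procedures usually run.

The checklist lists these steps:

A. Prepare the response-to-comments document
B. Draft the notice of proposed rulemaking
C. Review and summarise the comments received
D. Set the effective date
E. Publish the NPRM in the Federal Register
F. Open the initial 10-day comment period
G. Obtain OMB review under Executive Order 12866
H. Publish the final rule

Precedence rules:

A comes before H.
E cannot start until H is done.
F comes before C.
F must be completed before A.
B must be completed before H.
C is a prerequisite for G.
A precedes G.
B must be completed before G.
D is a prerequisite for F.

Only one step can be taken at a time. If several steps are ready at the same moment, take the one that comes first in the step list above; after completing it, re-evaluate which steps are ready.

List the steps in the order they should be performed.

Nothing is required for B and D. B is listed earlier → B first.
Next only D has its prerequisites met → D.
F is the only step now ready → F.
Now A and C have their prerequisites met. A is listed earlier, so A next.
Ready: C and H. C is listed earlier → C.
Ready: G and H. G is listed earlier → G.
H is the only step now ready → H.
E is the only step now ready → E.

B D F A C G H E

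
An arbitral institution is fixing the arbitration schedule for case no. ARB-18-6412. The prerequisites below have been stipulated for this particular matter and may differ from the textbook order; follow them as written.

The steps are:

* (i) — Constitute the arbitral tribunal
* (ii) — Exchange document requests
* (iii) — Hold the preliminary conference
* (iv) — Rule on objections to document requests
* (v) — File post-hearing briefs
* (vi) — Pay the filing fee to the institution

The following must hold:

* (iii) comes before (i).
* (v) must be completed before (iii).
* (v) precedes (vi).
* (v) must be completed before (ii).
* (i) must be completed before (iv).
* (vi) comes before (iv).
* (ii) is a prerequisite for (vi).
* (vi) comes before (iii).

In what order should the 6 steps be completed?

(v) (ii) (vi) (iii) (i) (iv)

Only (v) has no prerequisites, so it is first.
That leaves (ii) as the only ready step → (ii).
(vi) needed (ii) and (v), now all done → (vi).
Next only (iii) has its prerequisites met → (iii).
That leaves (i) as the only ready step → (i).
Next only (iv) has its prerequisites met → (iv).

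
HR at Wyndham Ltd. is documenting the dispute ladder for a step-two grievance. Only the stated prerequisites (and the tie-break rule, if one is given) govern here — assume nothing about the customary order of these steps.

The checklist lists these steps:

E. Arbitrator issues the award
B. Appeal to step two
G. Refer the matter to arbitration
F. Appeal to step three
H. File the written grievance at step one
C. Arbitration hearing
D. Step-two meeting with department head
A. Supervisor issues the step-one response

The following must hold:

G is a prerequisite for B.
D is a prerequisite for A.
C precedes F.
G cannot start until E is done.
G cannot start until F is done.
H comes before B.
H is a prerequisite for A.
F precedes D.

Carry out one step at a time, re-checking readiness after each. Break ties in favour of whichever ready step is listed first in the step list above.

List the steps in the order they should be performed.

E → H → C → F → G → B → D → A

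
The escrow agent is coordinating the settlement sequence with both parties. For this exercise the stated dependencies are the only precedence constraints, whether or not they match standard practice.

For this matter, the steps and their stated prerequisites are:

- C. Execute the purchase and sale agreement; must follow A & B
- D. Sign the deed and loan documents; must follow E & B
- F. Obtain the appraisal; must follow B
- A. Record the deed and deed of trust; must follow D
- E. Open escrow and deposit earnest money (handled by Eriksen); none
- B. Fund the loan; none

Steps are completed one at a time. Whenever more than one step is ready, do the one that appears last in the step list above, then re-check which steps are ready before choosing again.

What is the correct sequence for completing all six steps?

Nothing is required for B and E. B is listed later → B first.
F now also ready, so the ready set is {E, F}; E is listed later → E.
Now F and D have their prerequisites met. F is listed later, so F next.
D needed B and E, now all done → D.
Next only A has its prerequisites met → A.
Next only C has its prerequisites met → C.

B E F D A C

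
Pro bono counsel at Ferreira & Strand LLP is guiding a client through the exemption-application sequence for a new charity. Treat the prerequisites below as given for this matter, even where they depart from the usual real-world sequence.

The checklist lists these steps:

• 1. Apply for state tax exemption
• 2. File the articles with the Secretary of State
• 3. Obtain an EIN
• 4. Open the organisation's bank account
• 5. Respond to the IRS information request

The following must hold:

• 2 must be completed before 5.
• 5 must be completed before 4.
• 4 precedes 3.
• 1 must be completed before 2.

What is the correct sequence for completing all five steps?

1 → 2 → 5 → 4 → 3

1 has no prerequisites → 1 first.
2 needed 1, now all done → 2.
5 is the only step now ready → 5.
Next only 4 has its prerequisites met → 4.
That leaves 3 as the only ready step → 3.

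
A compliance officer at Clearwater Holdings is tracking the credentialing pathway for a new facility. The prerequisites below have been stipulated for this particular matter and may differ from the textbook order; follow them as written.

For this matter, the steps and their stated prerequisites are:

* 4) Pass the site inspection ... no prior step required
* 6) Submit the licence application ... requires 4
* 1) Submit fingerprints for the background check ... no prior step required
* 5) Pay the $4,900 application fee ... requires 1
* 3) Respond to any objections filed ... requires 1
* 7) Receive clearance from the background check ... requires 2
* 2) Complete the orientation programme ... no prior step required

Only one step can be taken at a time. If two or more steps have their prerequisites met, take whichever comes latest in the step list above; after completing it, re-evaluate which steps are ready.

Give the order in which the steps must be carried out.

Nothing is required for 2, 1 and 4. 2 is listed later → 2 first.
7, 1 and 4 are all available; 7 is listed later → 7.
Now 1 and 4 have their prerequisites met. 1 is listed later, so 1 next.
Ready: 3, 5 and 4. 3 is listed later → 3.
5 and 4 are both available; 5 is listed later → 5.
4 is the only step now ready → 4.
Next only 6 has its prerequisites met → 6.

2 → 7 → 1 → 3 → 5 → 4 → 6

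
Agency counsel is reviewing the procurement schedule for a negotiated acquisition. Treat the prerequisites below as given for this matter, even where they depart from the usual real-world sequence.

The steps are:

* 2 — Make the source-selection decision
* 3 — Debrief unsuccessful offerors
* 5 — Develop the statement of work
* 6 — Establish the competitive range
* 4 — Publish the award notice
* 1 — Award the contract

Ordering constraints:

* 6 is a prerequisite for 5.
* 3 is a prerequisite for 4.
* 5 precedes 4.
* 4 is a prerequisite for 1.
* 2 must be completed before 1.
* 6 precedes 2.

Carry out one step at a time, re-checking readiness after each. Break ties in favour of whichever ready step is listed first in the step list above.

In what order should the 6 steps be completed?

3 and 6 have no prerequisites; 3 is listed earlier, so 3 is first.
Next only 6 has its prerequisites met → 6.
2 and 5 are both available; 2 is listed earlier → 2.
5 is the only step now ready → 5.
That leaves 4 as the only ready step → 4.
Next only 1 has its prerequisites met → 1.

3, 6, 2, 5, 4, 1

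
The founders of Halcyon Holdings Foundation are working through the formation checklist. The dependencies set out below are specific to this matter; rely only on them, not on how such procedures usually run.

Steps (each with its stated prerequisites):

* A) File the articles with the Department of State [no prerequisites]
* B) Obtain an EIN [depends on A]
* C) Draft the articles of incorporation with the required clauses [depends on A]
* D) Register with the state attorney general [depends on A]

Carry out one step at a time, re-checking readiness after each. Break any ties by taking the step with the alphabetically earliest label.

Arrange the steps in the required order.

A, B, C, D

Only A has no prerequisites, so it is first.
Ready: B, C and D. B has the earlier label → B.
Ready: C and D. C has the earlier label → C.
D is the only step now ready → D.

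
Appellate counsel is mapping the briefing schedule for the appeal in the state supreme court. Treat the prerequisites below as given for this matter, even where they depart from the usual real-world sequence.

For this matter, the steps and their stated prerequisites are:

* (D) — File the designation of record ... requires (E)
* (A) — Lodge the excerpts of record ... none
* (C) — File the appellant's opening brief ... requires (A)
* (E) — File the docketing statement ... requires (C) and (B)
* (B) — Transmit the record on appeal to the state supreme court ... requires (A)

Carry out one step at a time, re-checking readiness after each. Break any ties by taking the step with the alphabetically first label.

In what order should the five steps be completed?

(A), (B), (C), (E), (D)

(A) has no prerequisites → (A) first.
Ready: (B) and (C). (B) has the earlier label → (B).
(C) is the only step now ready → (C).
(E) needed (B) and (C), now all done → (E).
That leaves (D) as the only ready step → (D).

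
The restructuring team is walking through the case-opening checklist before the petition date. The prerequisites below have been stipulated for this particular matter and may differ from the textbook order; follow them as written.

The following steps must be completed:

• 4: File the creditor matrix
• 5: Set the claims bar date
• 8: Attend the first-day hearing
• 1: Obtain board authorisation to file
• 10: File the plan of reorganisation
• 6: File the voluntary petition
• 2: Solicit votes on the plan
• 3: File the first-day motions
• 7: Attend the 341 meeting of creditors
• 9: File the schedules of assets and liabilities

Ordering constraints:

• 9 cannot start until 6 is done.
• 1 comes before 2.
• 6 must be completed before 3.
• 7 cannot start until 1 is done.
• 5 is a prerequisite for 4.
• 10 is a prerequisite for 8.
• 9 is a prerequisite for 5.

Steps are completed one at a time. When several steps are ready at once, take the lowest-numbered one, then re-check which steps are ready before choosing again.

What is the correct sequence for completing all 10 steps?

1, 2, 6, 3, 7, 9, 5, 4, 10, 8

1, 6 and 10 have no prerequisites; 1 has the earlier label, so 1 is first.
Ready: 2, 6, 7 and 10. 2 has the earlier label → 2.
Now 6, 7 and 10 have their prerequisites met. 6 has the earlier label, so 6 next.
Now 3, 7, 9 and 10 have their prerequisites met. 3 has the earlier label, so 3 next.
Now 7, 9 and 10 have their prerequisites met. 7 has the earlier label, so 7 next.
Ready: 9 and 10. 9 has the earlier label → 9.
5 and 10 are both available; 5 has the earlier label → 5.
4 now also ready, so the ready set is {4, 10}; 4 has the earlier label → 4.
Next only 10 has its prerequisites met → 10.
That leaves 8 as the only ready step → 8.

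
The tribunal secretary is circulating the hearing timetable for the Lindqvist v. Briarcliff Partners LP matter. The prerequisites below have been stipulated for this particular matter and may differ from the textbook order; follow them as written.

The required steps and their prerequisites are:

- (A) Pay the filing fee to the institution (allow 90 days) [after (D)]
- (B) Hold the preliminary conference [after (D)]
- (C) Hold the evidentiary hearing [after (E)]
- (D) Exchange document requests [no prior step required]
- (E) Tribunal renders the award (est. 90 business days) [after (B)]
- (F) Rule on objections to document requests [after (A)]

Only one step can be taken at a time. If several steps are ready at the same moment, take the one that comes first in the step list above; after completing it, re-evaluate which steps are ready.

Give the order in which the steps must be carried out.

(D), (A), (B), (E), (C), (F)

(D) is the only step with nothing outstanding, so it goes first.
Ready: (A) and (B). (A) is listed earlier → (A).
(B) and (F) are both available; (B) is listed earlier → (B).
(E) now also ready, so the ready set is {(E), (F)}; (E) is listed earlier → (E).
(C) and (F) are both available; (C) is listed earlier → (C).
Next only (F) has its prerequisites met → (F).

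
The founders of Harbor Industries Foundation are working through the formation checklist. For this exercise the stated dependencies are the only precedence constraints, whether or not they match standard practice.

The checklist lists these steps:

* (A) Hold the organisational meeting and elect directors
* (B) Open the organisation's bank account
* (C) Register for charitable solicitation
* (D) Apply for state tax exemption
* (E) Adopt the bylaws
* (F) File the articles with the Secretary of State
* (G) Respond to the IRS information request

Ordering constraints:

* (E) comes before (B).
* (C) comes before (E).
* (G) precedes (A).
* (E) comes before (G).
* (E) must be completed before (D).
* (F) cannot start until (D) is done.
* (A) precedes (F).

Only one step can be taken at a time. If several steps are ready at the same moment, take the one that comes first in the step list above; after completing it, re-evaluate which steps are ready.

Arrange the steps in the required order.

Only (C) has no prerequisites, so it is first.
(E) needed (C), now all done → (E).
Ready: (B), (D) and (G). (B) is listed earlier → (B).
Ready: (D) and (G). (D) is listed earlier → (D).
That leaves (G) as the only ready step → (G).
(A) is the only step now ready → (A).
Next only (F) has its prerequisites met → (F).

(C), (E), (B), (D), (G), (A), (F)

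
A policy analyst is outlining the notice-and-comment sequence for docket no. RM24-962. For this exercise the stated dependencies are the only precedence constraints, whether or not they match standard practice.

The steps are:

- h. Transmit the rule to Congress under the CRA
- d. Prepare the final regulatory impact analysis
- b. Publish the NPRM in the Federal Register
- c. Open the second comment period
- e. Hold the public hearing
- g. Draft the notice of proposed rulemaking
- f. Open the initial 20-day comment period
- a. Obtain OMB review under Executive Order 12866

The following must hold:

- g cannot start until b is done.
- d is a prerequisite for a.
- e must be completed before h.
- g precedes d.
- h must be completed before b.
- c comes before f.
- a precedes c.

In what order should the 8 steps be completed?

e h b g d a c f

e is the only step with nothing outstanding, so it goes first.
h needed e, now all done → h.
That leaves b as the only ready step → b.
g needed b, now all done → g.
Next only d has its prerequisites met → d.
That leaves a as the only ready step → a.
c needed a, now all done → c.
That leaves f as the only ready step → f.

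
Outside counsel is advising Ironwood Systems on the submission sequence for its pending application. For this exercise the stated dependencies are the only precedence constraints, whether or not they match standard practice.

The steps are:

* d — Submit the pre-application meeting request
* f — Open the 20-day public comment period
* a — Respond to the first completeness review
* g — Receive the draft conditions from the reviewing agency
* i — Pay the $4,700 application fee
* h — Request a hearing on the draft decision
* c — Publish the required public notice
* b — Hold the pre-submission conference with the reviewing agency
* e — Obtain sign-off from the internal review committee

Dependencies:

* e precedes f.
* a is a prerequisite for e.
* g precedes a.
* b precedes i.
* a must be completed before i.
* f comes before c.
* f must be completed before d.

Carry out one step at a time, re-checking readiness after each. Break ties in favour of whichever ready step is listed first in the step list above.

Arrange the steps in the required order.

Nothing is required for g, h and b. g is listed earlier → g first.
a now also ready, so the ready set is {a, h, b}; a is listed earlier → a.
h, b and e are all available; h is listed earlier → h.
Now b and e have their prerequisites met. b is listed earlier, so b next.
i now also ready, so the ready set is {i, e}; i is listed earlier → i.
e needed a, now all done → e.
f needed e, now all done → f.
Ready: d and c. d is listed earlier → d.
That leaves c as the only ready step → c.

g a h b i e f d c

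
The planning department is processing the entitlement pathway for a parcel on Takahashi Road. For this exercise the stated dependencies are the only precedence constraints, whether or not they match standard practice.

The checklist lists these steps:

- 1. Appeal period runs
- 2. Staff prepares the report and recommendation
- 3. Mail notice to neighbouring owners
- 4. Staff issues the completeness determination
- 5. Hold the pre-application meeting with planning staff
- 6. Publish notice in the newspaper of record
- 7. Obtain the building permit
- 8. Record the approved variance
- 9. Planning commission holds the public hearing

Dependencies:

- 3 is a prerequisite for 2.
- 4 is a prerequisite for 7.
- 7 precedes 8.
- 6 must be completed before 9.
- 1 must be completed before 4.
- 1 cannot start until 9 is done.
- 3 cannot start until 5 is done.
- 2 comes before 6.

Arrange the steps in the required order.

5, 3, 2, 6, 9, 1, 4, 7, 8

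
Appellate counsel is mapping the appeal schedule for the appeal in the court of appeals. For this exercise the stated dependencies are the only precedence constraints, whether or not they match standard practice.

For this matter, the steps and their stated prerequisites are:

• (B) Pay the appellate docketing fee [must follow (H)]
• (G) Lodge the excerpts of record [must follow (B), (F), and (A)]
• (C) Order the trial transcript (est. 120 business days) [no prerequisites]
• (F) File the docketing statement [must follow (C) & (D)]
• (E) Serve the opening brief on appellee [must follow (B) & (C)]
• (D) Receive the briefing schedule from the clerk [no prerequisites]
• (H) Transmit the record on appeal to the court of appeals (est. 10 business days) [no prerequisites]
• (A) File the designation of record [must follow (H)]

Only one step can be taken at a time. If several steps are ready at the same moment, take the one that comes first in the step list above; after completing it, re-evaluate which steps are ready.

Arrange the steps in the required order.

(C) (D) (F) (H) (B) (E) (A) (G)

(C), (D) and (H) have no prerequisites; (C) is listed earlier, so (C) is first.
(D) and (H) are both available; (D) is listed earlier → (D).
Now (F) and (H) have their prerequisites met. (F) is listed earlier, so (F) next.
Next only (H) has its prerequisites met → (H).
(B) and (A) are both available; (B) is listed earlier → (B).
Now (E) and (A) have their prerequisites met. (E) is listed earlier, so (E) next.
(A) is the only step now ready → (A).
(G) needed (B), (F) and (A), now all done → (G).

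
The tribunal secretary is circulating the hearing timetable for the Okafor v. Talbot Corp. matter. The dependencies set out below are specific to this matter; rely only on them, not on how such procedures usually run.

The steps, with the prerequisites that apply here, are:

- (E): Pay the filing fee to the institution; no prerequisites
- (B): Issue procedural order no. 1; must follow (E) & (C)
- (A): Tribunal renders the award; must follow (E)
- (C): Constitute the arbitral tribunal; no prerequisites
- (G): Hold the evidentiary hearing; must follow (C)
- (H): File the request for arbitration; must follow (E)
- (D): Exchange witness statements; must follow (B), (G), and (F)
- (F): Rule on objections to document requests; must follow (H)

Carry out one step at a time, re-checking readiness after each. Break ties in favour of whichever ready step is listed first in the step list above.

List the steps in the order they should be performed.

(E) and (C) have no prerequisites; (E) is listed earlier, so (E) is first.
(A) and (H) now also ready, so the ready set is {(A), (C), (H)}; (A) is listed earlier → (A).
(C) and (H) are both available; (C) is listed earlier → (C).
(B), (G) and (H) are all available; (B) is listed earlier → (B).
Now (G) and (H) have their prerequisites met. (G) is listed earlier, so (G) next.
(H) is the only step now ready → (H).
(F) needed (H), now all done → (F).
(D) is the only step now ready → (D).

(E) (A) (C) (B) (G) (H) (F) (D)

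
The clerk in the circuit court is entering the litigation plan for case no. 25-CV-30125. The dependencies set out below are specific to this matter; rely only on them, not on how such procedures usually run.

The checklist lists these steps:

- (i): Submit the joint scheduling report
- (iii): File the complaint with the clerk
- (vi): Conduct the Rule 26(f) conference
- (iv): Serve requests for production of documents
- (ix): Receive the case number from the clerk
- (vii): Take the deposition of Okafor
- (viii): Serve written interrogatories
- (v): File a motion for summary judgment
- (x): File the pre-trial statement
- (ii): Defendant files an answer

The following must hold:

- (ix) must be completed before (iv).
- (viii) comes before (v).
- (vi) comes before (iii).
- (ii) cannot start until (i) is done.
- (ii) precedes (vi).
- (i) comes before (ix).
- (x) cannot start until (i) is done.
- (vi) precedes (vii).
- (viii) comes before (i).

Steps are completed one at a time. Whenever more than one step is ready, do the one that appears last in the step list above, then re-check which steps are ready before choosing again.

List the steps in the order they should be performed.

(viii), (v), (i), (ii), (x), (ix), (iv), (vi), (vii), (iii)

Only (viii) has no prerequisites, so it is first.
Now (v) and (i) have their prerequisites met. (v) is listed later, so (v) next.
That leaves (i) as the only ready step → (i).
Now (ii), (x) and (ix) have their prerequisites met. (ii) is listed later, so (ii) next.
(vi) now also ready, so the ready set is {(x), (ix), (vi)}; (x) is listed later → (x).
Ready: (ix) and (vi). (ix) is listed later → (ix).
(iv) and (vi) are both available; (iv) is listed later → (iv).
That leaves (vi) as the only ready step → (vi).
(vii) and (iii) are both available; (vii) is listed later → (vii).
(iii) needed (vi), now all done → (iii).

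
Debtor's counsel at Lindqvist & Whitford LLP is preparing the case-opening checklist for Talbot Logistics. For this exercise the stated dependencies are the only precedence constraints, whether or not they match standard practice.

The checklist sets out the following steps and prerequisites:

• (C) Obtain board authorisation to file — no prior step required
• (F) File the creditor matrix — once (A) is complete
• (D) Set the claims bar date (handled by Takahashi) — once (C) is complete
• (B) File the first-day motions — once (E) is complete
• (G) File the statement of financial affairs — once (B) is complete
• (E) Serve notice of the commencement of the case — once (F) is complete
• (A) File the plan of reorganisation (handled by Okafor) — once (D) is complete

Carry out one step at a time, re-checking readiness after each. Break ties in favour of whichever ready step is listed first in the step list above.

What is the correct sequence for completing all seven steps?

(C) (D) (A) (F) (E) (B) (G)

(C) is the only step with nothing outstanding, so it goes first.
That leaves (D) as the only ready step → (D).
(A) needed (D), now all done → (A).
(F) is the only step now ready → (F).
That leaves (E) as the only ready step → (E).
Next only (B) has its prerequisites met → (B).
(G) needed (B), now all done → (G).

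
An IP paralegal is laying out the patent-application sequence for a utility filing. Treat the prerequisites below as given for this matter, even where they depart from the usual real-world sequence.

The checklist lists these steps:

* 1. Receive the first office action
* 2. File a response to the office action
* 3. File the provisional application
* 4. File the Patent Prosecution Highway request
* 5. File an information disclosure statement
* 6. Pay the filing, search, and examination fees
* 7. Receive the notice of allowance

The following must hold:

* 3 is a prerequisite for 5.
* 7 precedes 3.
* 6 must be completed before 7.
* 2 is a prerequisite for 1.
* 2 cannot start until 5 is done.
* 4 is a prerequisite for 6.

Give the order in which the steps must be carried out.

Only 4 has no prerequisites, so it is first.
6 needed 4, now all done → 6.
7 needed 6, now all done → 7.
3 is the only step now ready → 3.
That leaves 5 as the only ready step → 5.
2 is the only step now ready → 2.
That leaves 1 as the only ready step → 1.

4, 6, 7, 3, 5, 2, 1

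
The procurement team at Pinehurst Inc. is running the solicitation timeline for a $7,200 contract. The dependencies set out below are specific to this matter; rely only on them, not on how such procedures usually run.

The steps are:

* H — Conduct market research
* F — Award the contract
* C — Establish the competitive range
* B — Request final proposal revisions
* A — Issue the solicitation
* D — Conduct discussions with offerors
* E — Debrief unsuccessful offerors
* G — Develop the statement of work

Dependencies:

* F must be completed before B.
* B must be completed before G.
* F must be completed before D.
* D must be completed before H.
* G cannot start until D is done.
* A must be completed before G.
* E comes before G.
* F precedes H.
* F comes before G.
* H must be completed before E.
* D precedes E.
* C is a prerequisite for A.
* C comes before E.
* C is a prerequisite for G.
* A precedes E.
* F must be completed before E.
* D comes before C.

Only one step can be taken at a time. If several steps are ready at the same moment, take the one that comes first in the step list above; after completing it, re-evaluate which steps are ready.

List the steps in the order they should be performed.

Only F has no prerequisites, so it is first.
B and D are both available; B is listed earlier → B.
That leaves D as the only ready step → D.
Ready: H and C. H is listed earlier → H.
C is the only step now ready → C.
Next only A has its prerequisites met → A.
E needed H, F, C, A and D, now all done → E.
G needed F, C, B, A, D and E, now all done → G.

F, B, D, H, C, A, E, G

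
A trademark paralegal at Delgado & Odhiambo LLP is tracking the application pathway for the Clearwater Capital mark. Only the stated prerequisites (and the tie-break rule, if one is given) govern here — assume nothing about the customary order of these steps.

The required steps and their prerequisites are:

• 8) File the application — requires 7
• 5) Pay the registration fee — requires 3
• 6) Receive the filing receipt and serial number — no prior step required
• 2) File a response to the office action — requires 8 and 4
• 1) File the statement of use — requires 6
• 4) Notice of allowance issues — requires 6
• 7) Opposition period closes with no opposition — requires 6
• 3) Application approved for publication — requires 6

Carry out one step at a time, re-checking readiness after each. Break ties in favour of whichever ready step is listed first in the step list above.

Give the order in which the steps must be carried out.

6 has no prerequisites → 6 first.
Now 1, 4, 7 and 3 have their prerequisites met. 1 is listed earlier, so 1 next.
Ready: 4, 7 and 3. 4 is listed earlier → 4.
Now 7 and 3 have their prerequisites met. 7 is listed earlier, so 7 next.
8 now also ready, so the ready set is {8, 3}; 8 is listed earlier → 8.
Ready: 2 and 3. 2 is listed earlier → 2.
Next only 3 has its prerequisites met → 3.
5 needed 3, now all done → 5.

6 → 1 → 4 → 7 → 8 → 2 → 3 → 5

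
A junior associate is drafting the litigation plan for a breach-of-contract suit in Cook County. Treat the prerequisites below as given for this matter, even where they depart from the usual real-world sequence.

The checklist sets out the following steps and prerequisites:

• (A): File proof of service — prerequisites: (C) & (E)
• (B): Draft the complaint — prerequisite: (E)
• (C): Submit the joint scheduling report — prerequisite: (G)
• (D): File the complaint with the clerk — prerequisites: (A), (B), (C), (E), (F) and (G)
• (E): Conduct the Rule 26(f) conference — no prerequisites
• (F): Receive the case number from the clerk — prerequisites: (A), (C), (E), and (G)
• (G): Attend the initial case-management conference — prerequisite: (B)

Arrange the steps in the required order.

(E), (B), (G), (C), (A), (F), (D)

Only (E) has no prerequisites, so it is first.
(B) is the only step now ready → (B).
Next only (G) has its prerequisites met → (G).
(C) is the only step now ready → (C).
That leaves (A) as the only ready step → (A).
(F) needed (A), (C), (E) and (G), now all done → (F).
(D) needed (A), (B), (C), (E), (F) and (G), now all done → (D).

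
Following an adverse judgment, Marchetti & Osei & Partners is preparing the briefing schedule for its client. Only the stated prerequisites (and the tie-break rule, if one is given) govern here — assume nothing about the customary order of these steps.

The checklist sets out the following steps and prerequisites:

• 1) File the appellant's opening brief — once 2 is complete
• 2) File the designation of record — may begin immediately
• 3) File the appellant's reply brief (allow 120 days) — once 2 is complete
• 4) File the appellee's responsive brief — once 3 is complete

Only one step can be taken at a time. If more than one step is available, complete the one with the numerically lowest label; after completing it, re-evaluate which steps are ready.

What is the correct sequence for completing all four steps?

2 1 3 4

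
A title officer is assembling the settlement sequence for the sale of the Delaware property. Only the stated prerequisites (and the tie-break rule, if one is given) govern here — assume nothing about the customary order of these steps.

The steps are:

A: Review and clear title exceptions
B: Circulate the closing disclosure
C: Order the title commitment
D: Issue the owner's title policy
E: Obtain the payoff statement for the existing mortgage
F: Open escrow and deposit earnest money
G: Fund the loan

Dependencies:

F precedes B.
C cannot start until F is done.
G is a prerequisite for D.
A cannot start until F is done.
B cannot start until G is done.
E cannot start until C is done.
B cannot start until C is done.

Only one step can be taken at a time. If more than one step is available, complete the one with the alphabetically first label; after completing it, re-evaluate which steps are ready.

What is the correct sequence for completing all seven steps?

F, A, C, E, G, B, D

F and G have no prerequisites; F has the earlier label, so F is first.
A and C now also ready, so the ready set is {A, C, G}; A has the earlier label → A.
C and G are both available; C has the earlier label → C.
E now also ready, so the ready set is {E, G}; E has the earlier label → E.
Next only G has its prerequisites met → G.
Now B and D have their prerequisites met. B has the earlier label, so B next.
Next only D has its prerequisites met → D.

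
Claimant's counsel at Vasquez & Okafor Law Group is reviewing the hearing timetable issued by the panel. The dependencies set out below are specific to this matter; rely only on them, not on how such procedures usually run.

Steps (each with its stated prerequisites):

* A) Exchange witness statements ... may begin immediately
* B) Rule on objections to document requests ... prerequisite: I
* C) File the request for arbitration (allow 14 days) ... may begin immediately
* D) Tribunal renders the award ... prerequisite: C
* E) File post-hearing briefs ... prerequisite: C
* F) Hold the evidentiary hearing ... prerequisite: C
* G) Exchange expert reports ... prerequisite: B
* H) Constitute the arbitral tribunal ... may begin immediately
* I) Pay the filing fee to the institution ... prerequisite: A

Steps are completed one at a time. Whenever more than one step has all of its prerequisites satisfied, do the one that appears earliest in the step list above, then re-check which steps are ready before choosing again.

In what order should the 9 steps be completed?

A, C and H have no prerequisites; A is listed earlier, so A is first.
Now C, H and I have their prerequisites met. C is listed earlier, so C next.
D, E and F now also ready, so the ready set is {D, E, F, H, I}; D is listed earlier → D.
E, F, H and I are all available; E is listed earlier → E.
Now F, H and I have their prerequisites met. F is listed earlier, so F next.
Ready: H and I. H is listed earlier → H.
I is the only step now ready → I.
B is the only step now ready → B.
Next only G has its prerequisites met → G.

A, C, D, E, F, H, I, B, G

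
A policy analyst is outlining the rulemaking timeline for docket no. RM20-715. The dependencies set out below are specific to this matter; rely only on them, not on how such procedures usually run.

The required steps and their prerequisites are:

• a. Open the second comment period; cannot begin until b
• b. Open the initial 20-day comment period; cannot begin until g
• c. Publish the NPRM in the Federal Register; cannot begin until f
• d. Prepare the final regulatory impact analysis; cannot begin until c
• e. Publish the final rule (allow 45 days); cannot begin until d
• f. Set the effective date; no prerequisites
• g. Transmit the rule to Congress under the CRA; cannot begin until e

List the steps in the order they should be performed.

f c d e g b a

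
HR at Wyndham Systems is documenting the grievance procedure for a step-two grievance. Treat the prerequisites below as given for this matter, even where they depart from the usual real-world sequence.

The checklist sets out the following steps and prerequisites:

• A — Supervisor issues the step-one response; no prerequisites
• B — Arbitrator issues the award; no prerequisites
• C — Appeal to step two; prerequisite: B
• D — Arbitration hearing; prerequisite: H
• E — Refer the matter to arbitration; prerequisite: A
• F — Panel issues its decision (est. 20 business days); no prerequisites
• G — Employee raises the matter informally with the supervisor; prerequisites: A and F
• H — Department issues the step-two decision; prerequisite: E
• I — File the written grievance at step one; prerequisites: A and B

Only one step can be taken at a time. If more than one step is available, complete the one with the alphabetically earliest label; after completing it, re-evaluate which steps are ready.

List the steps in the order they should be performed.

A, B and F have no prerequisites; A has the earlier label, so A is first.
Ready: B, E and F. B has the earlier label → B.
C, E, F and I are all available; C has the earlier label → C.
E, F and I are all available; E has the earlier label → E.
Ready: F, H and I. F has the earlier label → F.
G now also ready, so the ready set is {G, H, I}; G has the earlier label → G.
H and I are both available; H has the earlier label → H.
D now also ready, so the ready set is {D, I}; D has the earlier label → D.
That leaves I as the only ready step → I.

A, B, C, E, F, G, H, D, I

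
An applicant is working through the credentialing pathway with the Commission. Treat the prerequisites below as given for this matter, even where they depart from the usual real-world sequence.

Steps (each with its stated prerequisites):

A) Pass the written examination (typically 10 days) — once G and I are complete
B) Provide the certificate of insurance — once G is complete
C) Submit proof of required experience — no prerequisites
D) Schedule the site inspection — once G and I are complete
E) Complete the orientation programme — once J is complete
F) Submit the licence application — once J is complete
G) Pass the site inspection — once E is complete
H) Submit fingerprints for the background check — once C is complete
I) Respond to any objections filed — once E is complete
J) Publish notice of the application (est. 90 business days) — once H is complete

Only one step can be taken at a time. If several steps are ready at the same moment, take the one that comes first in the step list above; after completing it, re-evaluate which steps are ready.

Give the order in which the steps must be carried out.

C, H, J, E, F, G, B, I, A, D

C is the only step with nothing outstanding, so it goes first.
H needed C, now all done → H.
Next only J has its prerequisites met → J.
Ready: E and F. E is listed earlier → E.
Ready: F, G and I. F is listed earlier → F.
Now G and I have their prerequisites met. G is listed earlier, so G next.
B now also ready, so the ready set is {B, I}; B is listed earlier → B.
I needed E, now all done → I.
Now A and D have their prerequisites met. A is listed earlier, so A next.
That leaves D as the only ready step → D.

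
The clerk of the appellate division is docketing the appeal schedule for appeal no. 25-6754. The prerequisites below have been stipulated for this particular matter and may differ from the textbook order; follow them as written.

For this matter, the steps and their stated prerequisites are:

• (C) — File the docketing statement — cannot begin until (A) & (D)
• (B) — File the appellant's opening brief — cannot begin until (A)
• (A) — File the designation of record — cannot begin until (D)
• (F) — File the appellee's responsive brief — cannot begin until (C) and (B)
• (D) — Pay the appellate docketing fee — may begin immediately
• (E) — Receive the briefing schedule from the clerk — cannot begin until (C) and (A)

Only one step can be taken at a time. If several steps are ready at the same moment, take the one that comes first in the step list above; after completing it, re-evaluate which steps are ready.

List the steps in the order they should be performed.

(D) (A) (C) (B) (F) (E)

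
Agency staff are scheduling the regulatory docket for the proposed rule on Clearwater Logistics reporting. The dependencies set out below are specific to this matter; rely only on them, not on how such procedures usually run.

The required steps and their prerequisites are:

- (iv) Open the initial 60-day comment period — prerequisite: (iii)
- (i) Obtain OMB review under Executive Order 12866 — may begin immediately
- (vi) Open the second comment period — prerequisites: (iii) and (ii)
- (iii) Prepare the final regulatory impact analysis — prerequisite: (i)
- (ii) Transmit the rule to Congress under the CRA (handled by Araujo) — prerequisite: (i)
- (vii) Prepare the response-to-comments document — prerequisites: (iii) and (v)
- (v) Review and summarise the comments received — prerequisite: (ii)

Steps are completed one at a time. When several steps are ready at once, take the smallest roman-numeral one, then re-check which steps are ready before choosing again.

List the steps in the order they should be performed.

(i) → (ii) → (iii) → (iv) → (v) → (vi) → (vii)

Only (i) has no prerequisites, so it is first.
Ready: (ii) and (iii). (ii) has the earlier label → (ii).
(v) now also ready, so the ready set is {(iii), (v)}; (iii) has the earlier label → (iii).
(iv), (v) and (vi) are all available; (iv) has the earlier label → (iv).
Ready: (v) and (vi). (v) has the earlier label → (v).
(vii) now also ready, so the ready set is {(vi), (vii)}; (vi) has the earlier label → (vi).
(vii) needed (iii) and (v), now all done → (vii).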